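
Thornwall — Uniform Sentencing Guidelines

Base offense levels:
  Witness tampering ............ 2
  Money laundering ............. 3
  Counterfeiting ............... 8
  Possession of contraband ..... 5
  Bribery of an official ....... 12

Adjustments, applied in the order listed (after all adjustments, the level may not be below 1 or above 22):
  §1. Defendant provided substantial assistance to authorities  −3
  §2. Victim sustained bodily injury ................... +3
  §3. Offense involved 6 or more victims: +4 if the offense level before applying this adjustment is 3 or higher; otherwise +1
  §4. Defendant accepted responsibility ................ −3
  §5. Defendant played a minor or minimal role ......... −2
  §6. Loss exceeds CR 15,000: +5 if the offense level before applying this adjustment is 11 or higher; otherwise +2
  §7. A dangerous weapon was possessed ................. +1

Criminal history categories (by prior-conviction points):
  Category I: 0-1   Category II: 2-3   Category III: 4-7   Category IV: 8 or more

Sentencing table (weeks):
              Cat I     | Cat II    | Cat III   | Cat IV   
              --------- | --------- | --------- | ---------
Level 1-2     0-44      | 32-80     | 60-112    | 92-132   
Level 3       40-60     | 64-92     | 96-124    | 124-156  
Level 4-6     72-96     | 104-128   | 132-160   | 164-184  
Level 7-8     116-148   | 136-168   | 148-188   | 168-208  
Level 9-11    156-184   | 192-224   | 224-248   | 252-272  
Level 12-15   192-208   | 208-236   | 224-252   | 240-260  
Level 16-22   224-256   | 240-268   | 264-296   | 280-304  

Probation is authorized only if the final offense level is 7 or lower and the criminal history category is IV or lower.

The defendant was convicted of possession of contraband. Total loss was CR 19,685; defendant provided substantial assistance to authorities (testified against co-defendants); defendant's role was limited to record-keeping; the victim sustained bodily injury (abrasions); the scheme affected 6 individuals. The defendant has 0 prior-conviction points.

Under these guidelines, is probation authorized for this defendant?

No

Base offense level for possession of contraband: 5.
§1 applies: 5 − 3 = 2.
§2 applies: 2 + 3 = 5.
§3 applies (level before this adjustment is 5 ≥ 3, so +4): 5 + 4 = 9.
§5 applies: 9 − 2 = 7.
§6 applies (level before this adjustment is 7 < 11, so +2): 7 + 2 = 9.
Final offense level: 9.
Criminal history: 0 prior points → Category I (0-1).
Level 9 falls in the 9-11 band.
Grid: Level 9-11 × Category I = 156-184 weeks.
Probation check: level 9 > 7 and category I ≤ IV → not eligible.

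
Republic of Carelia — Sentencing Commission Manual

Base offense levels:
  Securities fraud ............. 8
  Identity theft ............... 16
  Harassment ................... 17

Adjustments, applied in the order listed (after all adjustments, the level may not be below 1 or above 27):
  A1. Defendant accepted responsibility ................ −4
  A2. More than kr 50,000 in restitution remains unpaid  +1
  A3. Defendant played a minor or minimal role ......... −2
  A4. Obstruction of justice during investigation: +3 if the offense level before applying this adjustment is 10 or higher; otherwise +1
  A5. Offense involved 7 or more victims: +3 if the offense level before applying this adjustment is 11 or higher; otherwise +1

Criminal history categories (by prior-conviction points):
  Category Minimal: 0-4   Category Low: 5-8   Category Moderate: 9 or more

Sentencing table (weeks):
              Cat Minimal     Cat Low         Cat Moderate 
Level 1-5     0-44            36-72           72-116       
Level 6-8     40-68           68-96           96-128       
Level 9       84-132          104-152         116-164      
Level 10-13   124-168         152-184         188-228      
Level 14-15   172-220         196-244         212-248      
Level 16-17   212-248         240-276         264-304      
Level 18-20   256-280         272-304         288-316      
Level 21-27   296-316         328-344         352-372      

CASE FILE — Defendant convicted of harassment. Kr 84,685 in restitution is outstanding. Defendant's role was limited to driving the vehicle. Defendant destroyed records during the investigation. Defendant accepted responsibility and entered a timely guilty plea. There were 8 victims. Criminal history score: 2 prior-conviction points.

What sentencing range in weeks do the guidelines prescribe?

256-280 weeks

Base offense level for harassment: 17.
A1 applies: 17 − 4 = 13.
A2 applies: 13 + 1 = 14.
A3 applies: 14 − 2 = 12.
A4 applies (level before this adjustment is 12 ≥ 10, so +3): 12 + 3 = 15.
A5 applies (level before this adjustment is 15 ≥ 11, so +3): 15 + 3 = 18.
Final offense level: 18.
Criminal history: 2 prior points → Category Minimal (0-4).
Level 18 falls in the 18-20 band.
Grid: Level 18-20 × Category Minimal = 256-280 weeks.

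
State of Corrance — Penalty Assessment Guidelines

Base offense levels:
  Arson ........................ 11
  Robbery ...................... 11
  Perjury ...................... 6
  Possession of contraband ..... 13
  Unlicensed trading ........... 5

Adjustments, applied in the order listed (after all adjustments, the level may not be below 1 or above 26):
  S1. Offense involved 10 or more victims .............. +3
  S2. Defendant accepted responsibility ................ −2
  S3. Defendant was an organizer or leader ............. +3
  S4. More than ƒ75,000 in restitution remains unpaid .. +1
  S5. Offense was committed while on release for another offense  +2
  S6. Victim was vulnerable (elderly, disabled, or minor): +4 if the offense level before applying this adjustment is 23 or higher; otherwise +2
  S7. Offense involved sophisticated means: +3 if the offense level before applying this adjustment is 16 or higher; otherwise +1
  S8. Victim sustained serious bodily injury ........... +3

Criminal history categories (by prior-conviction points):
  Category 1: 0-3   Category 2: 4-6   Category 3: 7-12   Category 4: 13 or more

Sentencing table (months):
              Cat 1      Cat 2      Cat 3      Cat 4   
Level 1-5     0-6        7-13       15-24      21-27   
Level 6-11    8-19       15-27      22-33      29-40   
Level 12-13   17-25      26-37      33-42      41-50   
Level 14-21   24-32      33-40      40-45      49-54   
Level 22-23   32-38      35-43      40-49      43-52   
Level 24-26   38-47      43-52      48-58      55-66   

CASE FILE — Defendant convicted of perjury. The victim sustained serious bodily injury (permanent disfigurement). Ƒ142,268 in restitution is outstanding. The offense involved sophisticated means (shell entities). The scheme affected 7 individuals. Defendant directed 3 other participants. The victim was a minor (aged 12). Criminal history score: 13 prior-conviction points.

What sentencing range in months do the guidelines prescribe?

Base offense level for perjury: 6.
S1 does not apply.
S2 does not apply.
S3 applies: 6 + 3 = 9.
S4 applies: 9 + 1 = 10.
S5 does not apply.
S6 applies (level before this adjustment is 10 < 23, so +2): 10 + 2 = 12.
S7 applies (level before this adjustment is 12 < 16, so +1): 12 + 1 = 13.
S8 applies: 13 + 3 = 16.
Final offense level: 16.
Criminal history: 13 prior points → Category 4 (13+).
Level 16 falls in the 14-21 band.
Grid: Level 14-21 × Category 4 = 49-54 months.

49-54 months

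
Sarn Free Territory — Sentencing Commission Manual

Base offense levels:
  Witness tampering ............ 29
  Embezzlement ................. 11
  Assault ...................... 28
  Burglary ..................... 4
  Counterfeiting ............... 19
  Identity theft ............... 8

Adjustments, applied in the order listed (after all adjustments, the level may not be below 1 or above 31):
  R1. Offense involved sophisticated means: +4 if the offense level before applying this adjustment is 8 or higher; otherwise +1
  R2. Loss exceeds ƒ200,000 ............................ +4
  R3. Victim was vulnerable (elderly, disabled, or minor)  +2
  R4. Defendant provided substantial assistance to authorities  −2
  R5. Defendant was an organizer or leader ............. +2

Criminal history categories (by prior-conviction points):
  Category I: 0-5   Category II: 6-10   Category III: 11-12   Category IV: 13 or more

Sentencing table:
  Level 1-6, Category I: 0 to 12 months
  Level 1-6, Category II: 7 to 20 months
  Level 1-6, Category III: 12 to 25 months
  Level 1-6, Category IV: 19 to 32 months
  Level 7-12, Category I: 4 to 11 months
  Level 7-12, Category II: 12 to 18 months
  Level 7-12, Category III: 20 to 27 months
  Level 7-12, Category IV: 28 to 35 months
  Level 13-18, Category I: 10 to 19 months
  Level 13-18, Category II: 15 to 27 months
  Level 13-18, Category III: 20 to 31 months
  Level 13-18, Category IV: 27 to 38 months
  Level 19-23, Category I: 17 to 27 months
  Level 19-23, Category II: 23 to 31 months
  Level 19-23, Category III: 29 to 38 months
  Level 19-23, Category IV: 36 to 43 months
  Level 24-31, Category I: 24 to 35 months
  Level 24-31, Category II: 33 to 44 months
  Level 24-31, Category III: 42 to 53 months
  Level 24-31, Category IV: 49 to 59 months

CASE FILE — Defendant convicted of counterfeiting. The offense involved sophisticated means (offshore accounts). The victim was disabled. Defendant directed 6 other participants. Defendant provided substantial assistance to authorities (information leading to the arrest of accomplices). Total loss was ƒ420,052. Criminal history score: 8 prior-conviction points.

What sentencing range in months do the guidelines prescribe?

Base offense level for counterfeiting: 19.
R1 applies (level before this adjustment is 19 ≥ 8, so +4): 19 + 4 = 23.
R2 applies: 23 + 4 = 27.
R3 applies: 27 + 2 = 29.
R4 applies: 29 − 2 = 27.
R5 applies: 27 + 2 = 29.
Final offense level: 29.
Criminal history: 8 prior points → Category II (6-10).
Level 29 falls in the 24-31 band.
Grid: Level 24-31 × Category II = 33-44 months.

33-44 months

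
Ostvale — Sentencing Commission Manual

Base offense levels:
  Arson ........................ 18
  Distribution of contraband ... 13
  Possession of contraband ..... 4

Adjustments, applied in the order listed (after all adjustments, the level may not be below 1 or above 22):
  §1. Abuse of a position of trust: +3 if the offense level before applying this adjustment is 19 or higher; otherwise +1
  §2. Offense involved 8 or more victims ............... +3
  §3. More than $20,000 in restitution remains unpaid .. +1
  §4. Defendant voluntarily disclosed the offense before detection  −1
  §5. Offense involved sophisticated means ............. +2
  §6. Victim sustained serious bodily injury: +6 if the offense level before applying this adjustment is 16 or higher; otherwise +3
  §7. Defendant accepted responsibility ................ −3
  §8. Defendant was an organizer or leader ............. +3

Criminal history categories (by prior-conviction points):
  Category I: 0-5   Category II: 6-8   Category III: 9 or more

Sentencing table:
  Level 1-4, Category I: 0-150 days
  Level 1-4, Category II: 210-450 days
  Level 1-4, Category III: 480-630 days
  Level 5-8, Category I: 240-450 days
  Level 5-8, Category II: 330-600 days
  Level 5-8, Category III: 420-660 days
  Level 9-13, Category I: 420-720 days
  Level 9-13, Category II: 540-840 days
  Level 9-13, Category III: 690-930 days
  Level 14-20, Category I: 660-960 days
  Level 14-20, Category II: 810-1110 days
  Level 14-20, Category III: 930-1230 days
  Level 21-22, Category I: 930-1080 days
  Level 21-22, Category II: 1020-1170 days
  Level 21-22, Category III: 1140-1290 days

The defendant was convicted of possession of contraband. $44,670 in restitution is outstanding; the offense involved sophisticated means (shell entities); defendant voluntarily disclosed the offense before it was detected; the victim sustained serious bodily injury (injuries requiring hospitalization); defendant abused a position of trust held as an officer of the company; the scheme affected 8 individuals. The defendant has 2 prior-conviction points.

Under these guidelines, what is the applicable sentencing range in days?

420-720 days

Base offense level for possession of contraband: 4.
§1 applies (level before this adjustment is 4 < 19, so +1): 4 + 1 = 5.
§2 applies: 5 + 3 = 8.
§3 applies: 8 + 1 = 9.
§4 applies: 9 − 1 = 8.
§5 applies: 8 + 2 = 10.
§6 applies (level before this adjustment is 10 < 16, so +3): 10 + 3 = 13.
§8 does not apply.
Final offense level: 13.
Criminal history: 2 prior points → Category I (0-5).
Level 13 falls in the 9-13 band.
Grid: Level 9-13 × Category I = 420-720 days.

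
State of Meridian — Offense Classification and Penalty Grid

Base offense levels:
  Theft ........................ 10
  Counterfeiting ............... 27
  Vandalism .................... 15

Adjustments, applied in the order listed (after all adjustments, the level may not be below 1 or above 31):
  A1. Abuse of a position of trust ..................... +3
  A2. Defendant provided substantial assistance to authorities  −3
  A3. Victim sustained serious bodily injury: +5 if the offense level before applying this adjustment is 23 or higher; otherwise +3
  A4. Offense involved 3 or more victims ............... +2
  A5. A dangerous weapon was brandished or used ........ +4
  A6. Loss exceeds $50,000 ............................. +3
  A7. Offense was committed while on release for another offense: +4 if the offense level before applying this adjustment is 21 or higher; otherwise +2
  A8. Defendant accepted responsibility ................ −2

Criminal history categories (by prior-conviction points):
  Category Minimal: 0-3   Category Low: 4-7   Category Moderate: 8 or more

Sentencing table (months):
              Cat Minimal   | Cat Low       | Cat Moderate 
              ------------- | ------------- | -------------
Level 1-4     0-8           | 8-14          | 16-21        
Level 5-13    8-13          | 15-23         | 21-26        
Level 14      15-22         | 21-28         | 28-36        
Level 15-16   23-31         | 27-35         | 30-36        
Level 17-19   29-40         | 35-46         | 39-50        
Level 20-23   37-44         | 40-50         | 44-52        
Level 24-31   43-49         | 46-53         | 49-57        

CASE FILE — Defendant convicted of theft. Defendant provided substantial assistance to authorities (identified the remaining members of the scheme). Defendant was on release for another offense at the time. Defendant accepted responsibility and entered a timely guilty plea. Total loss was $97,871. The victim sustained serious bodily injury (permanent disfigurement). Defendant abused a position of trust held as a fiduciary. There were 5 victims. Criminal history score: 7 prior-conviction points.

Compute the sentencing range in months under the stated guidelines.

35-46 months

Base offense level for theft: 10.
A1 applies: 10 + 3 = 13.
A2 applies: 13 − 3 = 10.
A3 applies (level before this adjustment is 10 < 23, so +3): 10 + 3 = 13.
A4 applies: 13 + 2 = 15.
A6 applies: 15 + 3 = 18.
A7 applies (level before this adjustment is 18 < 21, so +2): 18 + 2 = 20.
A8 applies: 20 − 2 = 18.
Final offense level: 18.
Criminal history: 7 prior points → Category Low (4-7).
Level 18 falls in the 17-19 band.
Grid: Level 17-19 × Category Low = 35-46 months.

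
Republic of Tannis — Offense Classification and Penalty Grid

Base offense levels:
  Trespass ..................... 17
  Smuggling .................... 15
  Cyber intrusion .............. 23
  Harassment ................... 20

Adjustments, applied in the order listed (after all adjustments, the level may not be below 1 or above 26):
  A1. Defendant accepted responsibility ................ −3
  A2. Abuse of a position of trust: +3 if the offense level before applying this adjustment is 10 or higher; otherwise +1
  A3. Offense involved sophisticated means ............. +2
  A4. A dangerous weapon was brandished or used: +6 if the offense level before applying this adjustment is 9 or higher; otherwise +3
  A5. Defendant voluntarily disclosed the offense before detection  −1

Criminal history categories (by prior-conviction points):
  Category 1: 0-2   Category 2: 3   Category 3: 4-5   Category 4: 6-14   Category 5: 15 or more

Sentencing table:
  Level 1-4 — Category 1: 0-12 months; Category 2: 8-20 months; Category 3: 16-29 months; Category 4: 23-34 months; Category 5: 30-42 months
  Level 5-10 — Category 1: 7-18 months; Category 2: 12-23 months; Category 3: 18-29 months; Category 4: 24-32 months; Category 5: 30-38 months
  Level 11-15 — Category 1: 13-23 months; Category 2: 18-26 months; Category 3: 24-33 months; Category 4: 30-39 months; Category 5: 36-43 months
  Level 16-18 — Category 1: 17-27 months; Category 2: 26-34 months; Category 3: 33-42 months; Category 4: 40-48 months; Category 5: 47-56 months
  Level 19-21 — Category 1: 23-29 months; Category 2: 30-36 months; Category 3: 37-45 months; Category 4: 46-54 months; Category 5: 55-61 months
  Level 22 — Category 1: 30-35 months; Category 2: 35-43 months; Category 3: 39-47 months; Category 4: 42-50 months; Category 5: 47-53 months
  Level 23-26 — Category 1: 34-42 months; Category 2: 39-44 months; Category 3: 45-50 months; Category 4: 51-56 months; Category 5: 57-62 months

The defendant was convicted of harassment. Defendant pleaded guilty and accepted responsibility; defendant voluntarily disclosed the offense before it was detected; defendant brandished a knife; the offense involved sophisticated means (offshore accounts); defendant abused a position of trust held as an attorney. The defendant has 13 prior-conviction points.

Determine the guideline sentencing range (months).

51-56 months

Base offense level for harassment: 20.
A1 applies: 20 − 3 = 17.
A2 applies (level before this adjustment is 17 ≥ 10, so +3): 17 + 3 = 20.
A3 applies: 20 + 2 = 22.
A4 applies (level before this adjustment is 22 ≥ 9, so +6): 22 + 6 = 28.
A5 applies: 28 − 1 = 27.
Level 27 exceeds the maximum of 26; capped at 26.
Final offense level: 26.
Criminal history: 13 prior points → Category 4 (6-14).
Level 26 falls in the 23-26 band.
Grid: Level 23-26 × Category 4 = 51-56 months.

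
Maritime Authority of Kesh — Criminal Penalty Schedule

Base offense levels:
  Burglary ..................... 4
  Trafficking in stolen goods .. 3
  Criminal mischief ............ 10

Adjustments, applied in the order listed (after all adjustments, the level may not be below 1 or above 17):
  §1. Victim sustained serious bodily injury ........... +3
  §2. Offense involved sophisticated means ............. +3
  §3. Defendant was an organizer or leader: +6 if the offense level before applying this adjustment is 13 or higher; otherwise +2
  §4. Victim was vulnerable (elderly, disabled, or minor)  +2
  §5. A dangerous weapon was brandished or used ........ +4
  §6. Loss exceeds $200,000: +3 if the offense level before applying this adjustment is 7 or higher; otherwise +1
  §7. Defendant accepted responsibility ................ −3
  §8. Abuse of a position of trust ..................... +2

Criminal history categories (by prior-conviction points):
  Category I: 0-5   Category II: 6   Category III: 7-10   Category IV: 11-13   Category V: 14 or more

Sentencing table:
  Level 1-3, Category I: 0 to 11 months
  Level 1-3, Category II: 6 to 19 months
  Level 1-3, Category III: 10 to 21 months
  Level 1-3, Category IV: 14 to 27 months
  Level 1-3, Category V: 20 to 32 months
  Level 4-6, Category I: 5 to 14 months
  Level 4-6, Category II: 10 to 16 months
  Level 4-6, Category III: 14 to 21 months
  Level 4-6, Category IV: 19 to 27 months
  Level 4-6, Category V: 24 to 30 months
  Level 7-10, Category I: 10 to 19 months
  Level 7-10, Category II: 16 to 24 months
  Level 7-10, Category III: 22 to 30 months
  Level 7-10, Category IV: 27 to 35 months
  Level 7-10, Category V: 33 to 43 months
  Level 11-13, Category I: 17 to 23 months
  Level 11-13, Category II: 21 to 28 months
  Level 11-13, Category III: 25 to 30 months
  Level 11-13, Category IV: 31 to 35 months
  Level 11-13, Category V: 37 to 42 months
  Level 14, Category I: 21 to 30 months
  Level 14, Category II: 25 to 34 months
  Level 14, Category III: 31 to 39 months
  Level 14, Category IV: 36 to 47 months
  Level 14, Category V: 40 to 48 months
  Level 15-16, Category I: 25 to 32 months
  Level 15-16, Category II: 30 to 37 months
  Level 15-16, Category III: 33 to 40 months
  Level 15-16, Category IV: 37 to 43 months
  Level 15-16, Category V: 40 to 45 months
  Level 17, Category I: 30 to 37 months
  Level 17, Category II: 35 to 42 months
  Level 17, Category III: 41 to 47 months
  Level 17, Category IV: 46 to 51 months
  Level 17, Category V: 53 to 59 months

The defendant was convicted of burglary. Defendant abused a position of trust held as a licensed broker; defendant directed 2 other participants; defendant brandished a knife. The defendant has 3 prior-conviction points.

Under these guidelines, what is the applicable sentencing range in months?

17-23 months

Base offense level for burglary: 4.
§1 does not apply.
§3 applies (level before this adjustment is 4 < 13, so +2): 4 + 2 = 6.
§5 applies: 6 + 4 = 10.
§7 does not apply.
§8 applies: 10 + 2 = 12.
Final offense level: 12.
Criminal history: 3 prior points → Category I (0-5).
Level 12 falls in the 11-13 band.
Grid: Level 11-13 × Category I = 17-23 months.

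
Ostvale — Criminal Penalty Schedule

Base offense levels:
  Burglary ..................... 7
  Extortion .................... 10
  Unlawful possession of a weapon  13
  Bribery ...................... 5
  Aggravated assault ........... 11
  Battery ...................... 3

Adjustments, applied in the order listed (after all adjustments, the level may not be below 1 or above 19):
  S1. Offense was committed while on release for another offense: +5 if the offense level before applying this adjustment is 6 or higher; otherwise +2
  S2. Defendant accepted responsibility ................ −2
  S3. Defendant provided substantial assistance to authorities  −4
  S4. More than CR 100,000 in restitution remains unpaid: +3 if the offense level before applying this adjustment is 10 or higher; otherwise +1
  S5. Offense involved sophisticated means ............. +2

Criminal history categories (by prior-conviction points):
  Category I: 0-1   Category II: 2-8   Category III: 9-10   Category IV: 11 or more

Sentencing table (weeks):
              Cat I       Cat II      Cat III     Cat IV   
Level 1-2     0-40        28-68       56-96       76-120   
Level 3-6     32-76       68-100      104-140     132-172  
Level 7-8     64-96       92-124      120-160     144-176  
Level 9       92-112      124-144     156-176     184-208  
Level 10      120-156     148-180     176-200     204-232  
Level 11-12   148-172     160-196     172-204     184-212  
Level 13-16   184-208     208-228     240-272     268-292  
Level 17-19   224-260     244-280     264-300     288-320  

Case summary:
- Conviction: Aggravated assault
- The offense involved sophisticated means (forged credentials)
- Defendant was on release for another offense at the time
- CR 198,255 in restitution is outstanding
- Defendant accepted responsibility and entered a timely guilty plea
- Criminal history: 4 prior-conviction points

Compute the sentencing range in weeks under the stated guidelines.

244-280 weeks

Base offense level for aggravated assault: 11.
S1 applies (level before this adjustment is 11 ≥ 6, so +5): 11 + 5 = 16.
S2 applies: 16 − 2 = 14.
S4 applies (level before this adjustment is 14 ≥ 10, so +3): 14 + 3 = 17.
S5 applies: 17 + 2 = 19.
Final offense level: 19.
Criminal history: 4 prior points → Category II (2-8).
Level 19 falls in the 17-19 band.
Grid: Level 17-19 × Category II = 244-280 weeks.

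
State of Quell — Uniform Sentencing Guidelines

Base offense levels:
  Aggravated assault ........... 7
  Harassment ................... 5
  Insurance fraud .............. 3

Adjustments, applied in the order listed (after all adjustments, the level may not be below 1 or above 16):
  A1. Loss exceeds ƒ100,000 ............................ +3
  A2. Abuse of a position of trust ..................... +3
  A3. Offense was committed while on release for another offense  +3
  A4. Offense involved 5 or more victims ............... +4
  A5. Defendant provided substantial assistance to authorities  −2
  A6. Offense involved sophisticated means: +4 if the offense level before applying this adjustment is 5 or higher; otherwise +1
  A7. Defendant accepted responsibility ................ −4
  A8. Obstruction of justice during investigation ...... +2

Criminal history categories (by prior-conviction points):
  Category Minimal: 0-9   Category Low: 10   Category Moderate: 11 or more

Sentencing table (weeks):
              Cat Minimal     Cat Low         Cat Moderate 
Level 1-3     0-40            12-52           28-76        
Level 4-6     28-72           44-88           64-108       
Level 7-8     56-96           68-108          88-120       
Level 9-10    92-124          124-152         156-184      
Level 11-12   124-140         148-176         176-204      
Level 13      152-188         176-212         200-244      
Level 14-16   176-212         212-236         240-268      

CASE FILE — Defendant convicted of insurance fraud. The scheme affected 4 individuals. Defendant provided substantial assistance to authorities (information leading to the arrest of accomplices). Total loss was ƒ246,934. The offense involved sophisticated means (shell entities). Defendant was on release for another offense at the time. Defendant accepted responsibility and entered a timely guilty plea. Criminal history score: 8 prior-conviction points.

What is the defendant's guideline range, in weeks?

Base offense level for insurance fraud: 3.
A1 applies: 3 + 3 = 6.
A2 does not apply.
A3 applies: 6 + 3 = 9.
A5 applies: 9 − 2 = 7.
A6 applies (level before this adjustment is 7 ≥ 5, so +4): 7 + 4 = 11.
A7 applies: 11 − 4 = 7.
A8 does not apply.
Final offense level: 7.
Criminal history: 8 prior points → Category Minimal (0-9).
Level 7 falls in the 7-8 band.
Grid: Level 7-8 × Category Minimal = 56-96 weeks.

56-96 weeks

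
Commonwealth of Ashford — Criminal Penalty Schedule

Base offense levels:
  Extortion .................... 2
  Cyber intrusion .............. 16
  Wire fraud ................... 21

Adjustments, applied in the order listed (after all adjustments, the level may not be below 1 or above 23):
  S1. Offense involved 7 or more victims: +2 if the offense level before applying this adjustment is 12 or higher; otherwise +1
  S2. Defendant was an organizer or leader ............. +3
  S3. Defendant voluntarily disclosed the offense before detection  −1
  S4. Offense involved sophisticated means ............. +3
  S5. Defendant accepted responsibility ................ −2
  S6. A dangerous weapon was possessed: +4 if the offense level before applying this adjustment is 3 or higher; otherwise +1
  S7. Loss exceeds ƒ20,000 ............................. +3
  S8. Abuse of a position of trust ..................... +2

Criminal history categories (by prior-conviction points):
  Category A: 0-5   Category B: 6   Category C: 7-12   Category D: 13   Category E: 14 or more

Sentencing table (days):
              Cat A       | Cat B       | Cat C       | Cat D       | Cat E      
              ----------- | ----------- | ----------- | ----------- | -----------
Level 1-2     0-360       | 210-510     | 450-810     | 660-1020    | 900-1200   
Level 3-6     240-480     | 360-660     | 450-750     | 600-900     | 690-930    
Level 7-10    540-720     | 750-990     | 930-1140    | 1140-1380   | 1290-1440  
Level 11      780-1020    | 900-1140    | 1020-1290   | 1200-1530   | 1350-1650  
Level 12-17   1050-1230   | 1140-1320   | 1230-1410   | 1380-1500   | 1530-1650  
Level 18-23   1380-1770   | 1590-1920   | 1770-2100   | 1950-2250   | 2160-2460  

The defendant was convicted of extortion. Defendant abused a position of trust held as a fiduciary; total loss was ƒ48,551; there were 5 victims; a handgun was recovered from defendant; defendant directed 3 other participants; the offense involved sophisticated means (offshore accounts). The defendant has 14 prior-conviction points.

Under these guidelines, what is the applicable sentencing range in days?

1530-1650 days

Base offense level for extortion: 2.
S1 does not apply.
S2 applies: 2 + 3 = 5.
S4 applies: 5 + 3 = 8.
S5 does not apply.
S6 applies (level before this adjustment is 8 ≥ 3, so +4): 8 + 4 = 12.
S7 applies: 12 + 3 = 15.
S8 applies: 15 + 2 = 17.
Final offense level: 17.
Criminal history: 14 prior points → Category E (14+).
Level 17 falls in the 12-17 band.
Grid: Level 12-17 × Category E = 1530-1650 days.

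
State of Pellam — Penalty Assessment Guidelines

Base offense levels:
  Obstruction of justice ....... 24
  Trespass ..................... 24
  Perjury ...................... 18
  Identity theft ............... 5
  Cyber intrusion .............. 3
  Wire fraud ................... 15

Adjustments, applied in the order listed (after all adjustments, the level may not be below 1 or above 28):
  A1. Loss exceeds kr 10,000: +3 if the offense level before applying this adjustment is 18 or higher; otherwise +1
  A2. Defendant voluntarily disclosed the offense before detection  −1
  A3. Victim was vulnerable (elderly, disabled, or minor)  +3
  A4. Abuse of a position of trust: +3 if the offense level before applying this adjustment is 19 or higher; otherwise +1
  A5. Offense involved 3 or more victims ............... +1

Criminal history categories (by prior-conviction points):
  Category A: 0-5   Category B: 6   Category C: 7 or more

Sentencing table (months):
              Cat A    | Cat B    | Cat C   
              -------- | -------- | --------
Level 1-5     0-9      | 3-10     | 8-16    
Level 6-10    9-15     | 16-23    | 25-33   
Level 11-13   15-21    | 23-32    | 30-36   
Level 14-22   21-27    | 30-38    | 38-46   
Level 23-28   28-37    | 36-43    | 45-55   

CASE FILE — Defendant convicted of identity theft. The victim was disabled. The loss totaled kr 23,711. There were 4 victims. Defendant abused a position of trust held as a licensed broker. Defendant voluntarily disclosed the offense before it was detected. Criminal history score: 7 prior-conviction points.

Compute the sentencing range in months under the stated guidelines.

Base offense level for identity theft: 5.
A1 applies (level before this adjustment is 5 < 18, so +1): 5 + 1 = 6.
A2 applies: 6 − 1 = 5.
A3 applies: 5 + 3 = 8.
A4 applies (level before this adjustment is 8 < 19, so +1): 8 + 1 = 9.
A5 applies: 9 + 1 = 10.
Final offense level: 10.
Criminal history: 7 prior points → Category C (7+).
Level 10 falls in the 6-10 band.
Grid: Level 6-10 × Category C = 25-33 months.

25-33 months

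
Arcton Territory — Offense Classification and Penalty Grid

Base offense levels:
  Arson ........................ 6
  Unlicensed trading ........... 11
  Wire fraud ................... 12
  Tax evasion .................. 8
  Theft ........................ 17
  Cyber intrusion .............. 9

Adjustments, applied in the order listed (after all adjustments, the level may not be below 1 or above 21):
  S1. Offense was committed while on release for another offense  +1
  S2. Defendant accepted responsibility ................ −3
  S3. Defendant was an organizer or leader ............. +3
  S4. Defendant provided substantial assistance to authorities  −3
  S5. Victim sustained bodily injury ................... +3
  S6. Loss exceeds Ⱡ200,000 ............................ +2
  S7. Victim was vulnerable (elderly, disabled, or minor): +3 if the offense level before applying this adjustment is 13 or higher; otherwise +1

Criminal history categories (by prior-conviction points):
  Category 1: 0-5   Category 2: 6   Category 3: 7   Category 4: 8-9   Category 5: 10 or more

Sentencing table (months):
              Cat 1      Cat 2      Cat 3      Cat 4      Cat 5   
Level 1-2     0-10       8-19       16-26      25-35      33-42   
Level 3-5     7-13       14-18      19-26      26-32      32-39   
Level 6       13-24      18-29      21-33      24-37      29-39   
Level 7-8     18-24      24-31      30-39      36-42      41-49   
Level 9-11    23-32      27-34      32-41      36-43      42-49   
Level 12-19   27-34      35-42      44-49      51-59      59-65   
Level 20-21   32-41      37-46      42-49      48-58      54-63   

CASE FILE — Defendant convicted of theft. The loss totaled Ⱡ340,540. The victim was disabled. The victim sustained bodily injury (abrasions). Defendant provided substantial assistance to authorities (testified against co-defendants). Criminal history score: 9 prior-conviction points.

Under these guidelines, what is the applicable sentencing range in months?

Base offense level for theft: 17.
S3 does not apply.
S4 applies: 17 − 3 = 14.
S5 applies: 14 + 3 = 17.
S6 applies: 17 + 2 = 19.
S7 applies (level before this adjustment is 19 ≥ 13, so +3): 19 + 3 = 22.
Level 22 exceeds the maximum of 21; capped at 21.
Final offense level: 21.
Criminal history: 9 prior points → Category 4 (8-9).
Level 21 falls in the 20-21 band.
Grid: Level 20-21 × Category 4 = 48-58 months.

48-58 months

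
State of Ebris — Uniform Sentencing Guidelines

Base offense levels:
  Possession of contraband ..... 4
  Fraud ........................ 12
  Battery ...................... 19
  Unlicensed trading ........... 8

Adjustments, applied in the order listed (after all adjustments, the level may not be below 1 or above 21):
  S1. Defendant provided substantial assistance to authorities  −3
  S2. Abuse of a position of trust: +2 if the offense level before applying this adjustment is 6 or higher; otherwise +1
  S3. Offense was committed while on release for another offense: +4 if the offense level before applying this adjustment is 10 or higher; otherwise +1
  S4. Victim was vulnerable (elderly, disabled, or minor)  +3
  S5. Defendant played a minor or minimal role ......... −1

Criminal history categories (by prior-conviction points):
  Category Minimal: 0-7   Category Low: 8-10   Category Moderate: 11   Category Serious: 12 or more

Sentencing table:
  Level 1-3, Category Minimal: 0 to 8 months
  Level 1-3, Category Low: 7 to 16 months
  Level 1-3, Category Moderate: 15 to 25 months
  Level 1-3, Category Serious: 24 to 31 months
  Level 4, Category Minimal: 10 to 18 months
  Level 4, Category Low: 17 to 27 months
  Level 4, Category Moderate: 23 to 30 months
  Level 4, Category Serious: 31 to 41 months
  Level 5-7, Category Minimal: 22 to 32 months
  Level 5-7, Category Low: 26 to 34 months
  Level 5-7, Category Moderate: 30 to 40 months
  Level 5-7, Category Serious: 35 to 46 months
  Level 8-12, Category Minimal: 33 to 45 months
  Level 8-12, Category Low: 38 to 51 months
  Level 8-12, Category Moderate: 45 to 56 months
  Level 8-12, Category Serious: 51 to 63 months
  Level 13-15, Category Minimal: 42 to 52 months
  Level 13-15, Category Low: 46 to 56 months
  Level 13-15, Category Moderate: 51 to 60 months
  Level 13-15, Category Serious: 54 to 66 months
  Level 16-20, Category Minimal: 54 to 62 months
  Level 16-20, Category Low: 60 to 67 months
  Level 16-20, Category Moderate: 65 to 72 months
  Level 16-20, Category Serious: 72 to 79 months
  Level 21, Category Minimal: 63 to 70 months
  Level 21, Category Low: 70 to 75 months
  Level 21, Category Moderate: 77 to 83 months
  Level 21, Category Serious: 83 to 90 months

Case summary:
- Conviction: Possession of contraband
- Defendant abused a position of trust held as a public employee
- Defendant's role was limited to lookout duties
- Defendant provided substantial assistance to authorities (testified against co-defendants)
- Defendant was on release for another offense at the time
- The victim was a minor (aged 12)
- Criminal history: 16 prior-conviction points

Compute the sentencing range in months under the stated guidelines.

Base offense level for possession of contraband: 4.
S1 applies: 4 − 3 = 1.
S2 applies (level before this adjustment is 1 < 6, so +1): 1 + 1 = 2.
S3 applies (level before this adjustment is 2 < 10, so +1): 2 + 1 = 3.
S4 applies: 3 + 3 = 6.
S5 applies: 6 − 1 = 5.
Final offense level: 5.
Criminal history: 16 prior points → Category Serious (12+).
Level 5 falls in the 5-7 band.
Grid: Level 5-7 × Category Serious = 35-46 months.

35-46 months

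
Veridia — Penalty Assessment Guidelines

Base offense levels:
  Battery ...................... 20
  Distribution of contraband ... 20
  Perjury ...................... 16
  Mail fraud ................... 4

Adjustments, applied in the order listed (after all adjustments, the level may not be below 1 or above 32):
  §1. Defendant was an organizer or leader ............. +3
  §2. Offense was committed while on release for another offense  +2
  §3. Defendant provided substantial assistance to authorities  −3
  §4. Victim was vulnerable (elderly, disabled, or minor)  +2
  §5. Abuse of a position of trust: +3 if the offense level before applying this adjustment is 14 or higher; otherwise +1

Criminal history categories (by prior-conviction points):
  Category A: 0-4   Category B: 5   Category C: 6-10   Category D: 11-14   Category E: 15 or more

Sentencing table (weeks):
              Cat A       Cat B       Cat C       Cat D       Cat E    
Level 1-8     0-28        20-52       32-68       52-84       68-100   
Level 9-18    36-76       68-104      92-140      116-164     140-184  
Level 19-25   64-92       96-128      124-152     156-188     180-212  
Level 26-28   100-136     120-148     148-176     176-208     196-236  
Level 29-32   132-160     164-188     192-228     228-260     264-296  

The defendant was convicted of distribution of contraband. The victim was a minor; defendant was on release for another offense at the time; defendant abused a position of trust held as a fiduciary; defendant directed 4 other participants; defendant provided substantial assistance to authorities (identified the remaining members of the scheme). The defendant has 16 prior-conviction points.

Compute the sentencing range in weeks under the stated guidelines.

Base offense level for distribution of contraband: 20.
§1 applies: 20 + 3 = 23.
§2 applies: 23 + 2 = 25.
§3 applies: 25 − 3 = 22.
§4 applies: 22 + 2 = 24.
§5 applies (level before this adjustment is 24 ≥ 14, so +3): 24 + 3 = 27.
Final offense level: 27.
Criminal history: 16 prior points → Category E (15+).
Level 27 falls in the 26-28 band.
Grid: Level 26-28 × Category E = 196-236 weeks.

196-236 weeks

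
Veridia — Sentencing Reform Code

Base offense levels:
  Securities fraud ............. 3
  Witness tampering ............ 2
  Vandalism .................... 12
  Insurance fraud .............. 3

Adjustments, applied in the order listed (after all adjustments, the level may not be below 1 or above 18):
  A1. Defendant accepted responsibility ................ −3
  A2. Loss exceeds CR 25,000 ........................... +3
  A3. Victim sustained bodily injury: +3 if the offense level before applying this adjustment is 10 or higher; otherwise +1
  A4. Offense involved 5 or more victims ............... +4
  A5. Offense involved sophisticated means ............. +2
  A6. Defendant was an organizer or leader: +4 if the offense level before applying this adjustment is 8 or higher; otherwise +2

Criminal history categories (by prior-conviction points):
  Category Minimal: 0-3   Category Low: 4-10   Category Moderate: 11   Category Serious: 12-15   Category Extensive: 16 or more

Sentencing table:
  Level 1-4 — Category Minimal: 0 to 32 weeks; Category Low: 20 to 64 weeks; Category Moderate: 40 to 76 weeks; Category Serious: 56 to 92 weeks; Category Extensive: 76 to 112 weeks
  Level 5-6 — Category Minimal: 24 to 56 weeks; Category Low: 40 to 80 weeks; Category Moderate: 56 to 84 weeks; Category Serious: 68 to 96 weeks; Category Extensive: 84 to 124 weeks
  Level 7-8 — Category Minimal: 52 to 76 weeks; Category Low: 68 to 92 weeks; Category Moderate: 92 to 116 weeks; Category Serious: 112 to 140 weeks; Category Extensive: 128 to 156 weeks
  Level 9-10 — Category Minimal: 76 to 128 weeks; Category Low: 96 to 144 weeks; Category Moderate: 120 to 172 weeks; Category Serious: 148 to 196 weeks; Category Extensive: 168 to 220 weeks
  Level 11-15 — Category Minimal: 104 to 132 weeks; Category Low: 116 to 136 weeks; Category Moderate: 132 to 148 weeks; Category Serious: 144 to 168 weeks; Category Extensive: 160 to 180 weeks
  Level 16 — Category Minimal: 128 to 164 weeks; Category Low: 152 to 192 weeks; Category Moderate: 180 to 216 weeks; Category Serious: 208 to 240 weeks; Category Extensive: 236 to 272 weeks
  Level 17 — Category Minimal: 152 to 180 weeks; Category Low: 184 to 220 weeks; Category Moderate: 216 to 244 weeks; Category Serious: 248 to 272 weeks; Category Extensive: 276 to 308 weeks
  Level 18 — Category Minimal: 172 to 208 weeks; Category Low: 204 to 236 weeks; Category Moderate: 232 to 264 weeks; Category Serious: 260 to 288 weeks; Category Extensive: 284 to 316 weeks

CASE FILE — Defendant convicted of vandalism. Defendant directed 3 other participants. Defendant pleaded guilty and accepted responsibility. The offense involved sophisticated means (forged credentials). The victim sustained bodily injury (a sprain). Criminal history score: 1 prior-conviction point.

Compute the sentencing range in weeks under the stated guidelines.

Base offense level for vandalism: 12.
A1 applies: 12 − 3 = 9.
A2 does not apply.
A3 applies (level before this adjustment is 9 < 10, so +1): 9 + 1 = 10.
A5 applies: 10 + 2 = 12.
A6 applies (level before this adjustment is 12 ≥ 8, so +4): 12 + 4 = 16.
Final offense level: 16.
Criminal history: 1 prior point → Category Minimal (0-3).
Level 16 falls in the 16 band.
Grid: Level 16 × Category Minimal = 128-164 weeks.

128-164 weeks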